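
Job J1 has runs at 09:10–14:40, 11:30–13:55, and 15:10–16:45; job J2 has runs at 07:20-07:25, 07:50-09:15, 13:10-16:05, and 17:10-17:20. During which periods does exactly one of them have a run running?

07:20-07:25, 07:50-09:10, 09:15-13:10, 14:40-15:10, 16:05-16:45, 17:10-17:20

Merge the first list: 09:10-14:40, 15:10-16:45.
A but not B: 09:15-13:10, 16:05-16:45.
B but not A: 07:20-07:25, 07:50-09:10, 14:40-15:10, 17:10-17:20.
Combining gives A △ B.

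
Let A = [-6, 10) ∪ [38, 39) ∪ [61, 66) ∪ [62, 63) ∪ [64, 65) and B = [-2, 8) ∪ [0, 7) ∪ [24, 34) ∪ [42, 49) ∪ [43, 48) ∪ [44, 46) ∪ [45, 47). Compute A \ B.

[-6, -2) ∪ [8, 10) ∪ [38, 39) ∪ [61, 66)

First set merges to [-6, 10), [38, 39), [61, 66).
Second set merges to [-2, 8), [24, 34), [42, 49).
[-6, 10) minus B → [-6, -2), [8, 10).
[38, 39): no B overlap → unchanged.
[61, 66): no B overlap → unchanged.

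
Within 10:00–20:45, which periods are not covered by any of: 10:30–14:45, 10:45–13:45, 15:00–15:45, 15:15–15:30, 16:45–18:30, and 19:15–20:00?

Covered (merged): 10:30–14:45, 15:00–15:45, 16:45–18:30, 19:15–20:00.
Gaps within 10:00–20:45: 10:00–10:30, 14:45–15:00, 15:45–16:45, 18:30–19:15, 20:00–20:45.

10:00–10:30, 14:45–15:00, 15:45–16:45, 18:30–19:15, 20:00–20:45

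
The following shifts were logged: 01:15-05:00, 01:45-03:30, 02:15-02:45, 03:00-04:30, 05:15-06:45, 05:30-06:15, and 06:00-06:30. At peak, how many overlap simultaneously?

3

Sweep endpoints in order; track running count of active intervals.
Peak of 3 reached at 02:15.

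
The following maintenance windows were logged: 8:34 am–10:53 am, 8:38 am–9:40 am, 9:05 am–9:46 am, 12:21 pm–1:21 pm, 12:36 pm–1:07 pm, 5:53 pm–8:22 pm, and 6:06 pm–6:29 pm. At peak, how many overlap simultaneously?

3

At 9:05 am, 3 of the intervals are simultaneously active.
No point has more.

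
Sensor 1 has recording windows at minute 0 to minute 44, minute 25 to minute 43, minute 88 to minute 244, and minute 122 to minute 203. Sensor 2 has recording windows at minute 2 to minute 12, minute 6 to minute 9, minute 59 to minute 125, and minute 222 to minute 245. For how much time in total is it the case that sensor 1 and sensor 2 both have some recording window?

69 minutes

Merge the first list: minute 0 to minute 44, minute 88 to minute 244.
Merge the second list: minute 2 to minute 12, minute 59 to minute 125, minute 222 to minute 245.
A ∩ B = minute 2 to minute 12, minute 88 to minute 125, minute 222 to minute 244.
Total: 10 minutes + 37 minutes + 22 minutes = 69 minutes.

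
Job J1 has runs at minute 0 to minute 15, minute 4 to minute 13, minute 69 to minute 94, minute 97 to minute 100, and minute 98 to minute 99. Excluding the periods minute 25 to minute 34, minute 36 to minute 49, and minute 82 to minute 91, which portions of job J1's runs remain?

First set merges to minute 0 to minute 15, minute 69 to minute 94, minute 97 to minute 100.
minute 0 to minute 15: nothing removed.
minute 69 to minute 94 \ B = minute 69 to minute 82, minute 91 to minute 94.
minute 97 to minute 100: nothing removed.

minute 0 to minute 15, minute 69 to minute 82, minute 91 to minute 94, minute 97 to minute 100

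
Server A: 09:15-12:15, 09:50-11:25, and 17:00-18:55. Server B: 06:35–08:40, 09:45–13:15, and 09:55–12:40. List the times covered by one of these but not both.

Merge the first list: 09:15-12:15, 17:00-18:55.
Merge the second list: 06:35-08:40, 09:45-13:15.
A but not B: 09:15-09:45, 17:00-18:55.
B but not A: 06:35-08:40, 12:15-13:15.
Combining gives A △ B.

06:35-08:40, 09:15-09:45, 12:15-13:15, 17:00-18:55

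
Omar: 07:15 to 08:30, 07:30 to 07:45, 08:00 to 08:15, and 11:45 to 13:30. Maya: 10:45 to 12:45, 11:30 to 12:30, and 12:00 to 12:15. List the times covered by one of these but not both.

Merge the first list: 07:15-08:30, 11:45-13:30.
Merge the second list: 10:45-12:45.
Only in the first: 07:15-08:30, 12:45-13:30.
Only in the second: 10:45-11:45.
Together these are the periods covered by exactly one.

07:15-08:30, 10:45-11:45, 12:45-13:30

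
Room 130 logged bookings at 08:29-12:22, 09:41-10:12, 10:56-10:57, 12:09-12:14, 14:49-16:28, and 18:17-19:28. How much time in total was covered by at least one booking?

6 h 43 min

Merged: 08:29–12:22, 14:49–16:28, 18:17–19:28.
Lengths: 3 h 53 min + 1 h 39 min + 1 h 11 min = 6 h 43 min.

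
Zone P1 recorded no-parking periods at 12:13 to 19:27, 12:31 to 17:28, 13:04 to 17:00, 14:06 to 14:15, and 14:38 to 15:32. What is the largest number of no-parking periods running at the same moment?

Walk the sorted start/end points keeping a running depth.
The depth first hits 4 at 14:06.

4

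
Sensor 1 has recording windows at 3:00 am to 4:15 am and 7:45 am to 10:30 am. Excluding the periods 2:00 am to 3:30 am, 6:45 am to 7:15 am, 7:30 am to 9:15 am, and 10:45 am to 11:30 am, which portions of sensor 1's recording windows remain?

3:30 am-4:15 am, 9:15 am-10:30 am

3:00 am-4:15 am minus B → 3:30 am-4:15 am.
7:45 am-10:30 am minus B → 9:15 am-10:30 am.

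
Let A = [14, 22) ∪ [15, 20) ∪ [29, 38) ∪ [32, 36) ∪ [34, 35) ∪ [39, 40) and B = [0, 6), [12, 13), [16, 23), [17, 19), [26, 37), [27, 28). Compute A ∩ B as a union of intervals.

[16, 22) ∪ [29, 37)

Merge the first list: [14, 22), [29, 38), [39, 40).
Merge the second list: [0, 6), [12, 13), [16, 23), [26, 37).
[14, 22) meets the second set on [16, 22).
[29, 38) meets the second set on [29, 37).
[39, 40): no overlap with the second set.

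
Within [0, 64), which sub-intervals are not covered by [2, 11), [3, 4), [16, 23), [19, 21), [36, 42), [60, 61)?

The merged coverage is [2, 11), [16, 23), [36, 42), [60, 61).
Gaps within [0, 64): [0, 2), [11, 16), [23, 36), [42, 60), [61, 64).

[0, 2) ∪ [11, 16) ∪ [23, 36) ∪ [42, 60) ∪ [61, 64)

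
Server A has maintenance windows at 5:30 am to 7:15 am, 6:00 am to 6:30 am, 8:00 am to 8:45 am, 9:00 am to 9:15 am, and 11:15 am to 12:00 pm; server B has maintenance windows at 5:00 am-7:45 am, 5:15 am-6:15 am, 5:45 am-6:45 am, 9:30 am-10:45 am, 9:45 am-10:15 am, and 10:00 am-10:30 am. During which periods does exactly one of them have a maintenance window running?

5:00 am-5:30 am, 7:15 am-7:45 am, 8:00 am-8:45 am, 9:00 am-9:15 am, 9:30 am-10:45 am, 11:15 am-12:00 pm

A, merged: 5:30 am-7:15 am, 8:00 am-8:45 am, 9:00 am-9:15 am, 11:15 am-12:00 pm.
B, merged: 5:00 am-7:45 am, 9:30 am-10:45 am.
Only in the first: 8:00 am-8:45 am, 9:00 am-9:15 am, 11:15 am-12:00 pm.
Only in the second: 5:00 am-5:30 am, 7:15 am-7:45 am, 9:30 am-10:45 am.
Together these are the periods covered by exactly one.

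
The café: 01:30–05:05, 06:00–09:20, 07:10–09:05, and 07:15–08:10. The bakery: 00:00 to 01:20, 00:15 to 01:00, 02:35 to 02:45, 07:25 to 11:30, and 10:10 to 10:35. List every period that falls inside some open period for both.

02:35–02:45, 07:25–09:20

Merge the first list: 01:30–05:05, 06:00–09:20.
Merge the second list: 00:00–01:20, 02:35–02:45, 07:25–11:30.
01:30–05:05 ∩ B → 02:35–02:45.
06:00–09:20 ∩ B → 07:25–09:20.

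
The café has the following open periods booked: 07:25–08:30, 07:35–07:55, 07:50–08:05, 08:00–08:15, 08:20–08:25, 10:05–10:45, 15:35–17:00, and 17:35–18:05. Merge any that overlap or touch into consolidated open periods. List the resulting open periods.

07:25–08:30, 10:05–10:45, 15:35–17:00, 17:35–18:05

07:35–07:55 overlaps/touches 07:25–08:30 → extend to 07:25–08:30.
07:50–08:05 overlaps/touches 07:25–08:30 → extend to 07:25–08:30.
08:00–08:15 overlaps/touches 07:25–08:30 → extend to 07:25–08:30.
08:20–08:25 overlaps/touches 07:25–08:30 → extend to 07:25–08:30.
10:05–10:45 is disjoint → start new block.
15:35–17:00 is disjoint → start new block.
17:35–18:05 is disjoint → start new block.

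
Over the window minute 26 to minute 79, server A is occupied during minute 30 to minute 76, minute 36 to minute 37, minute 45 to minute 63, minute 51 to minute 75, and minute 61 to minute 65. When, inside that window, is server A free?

minute 26 to minute 30, minute 76 to minute 79

Covered (merged): minute 30 to minute 76.
Uncovered inside minute 26 to minute 79: minute 26 to minute 30, minute 76 to minute 79.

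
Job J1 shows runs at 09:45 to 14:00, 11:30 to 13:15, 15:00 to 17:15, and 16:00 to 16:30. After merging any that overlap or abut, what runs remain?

11:30-13:15 overlaps/touches 09:45-14:00 → extend to 09:45-14:00.
15:00-17:15 is disjoint → start new block.
16:00-16:30 overlaps/touches 15:00-17:15 → extend to 15:00-17:15.

09:45-14:00, 15:00-17:15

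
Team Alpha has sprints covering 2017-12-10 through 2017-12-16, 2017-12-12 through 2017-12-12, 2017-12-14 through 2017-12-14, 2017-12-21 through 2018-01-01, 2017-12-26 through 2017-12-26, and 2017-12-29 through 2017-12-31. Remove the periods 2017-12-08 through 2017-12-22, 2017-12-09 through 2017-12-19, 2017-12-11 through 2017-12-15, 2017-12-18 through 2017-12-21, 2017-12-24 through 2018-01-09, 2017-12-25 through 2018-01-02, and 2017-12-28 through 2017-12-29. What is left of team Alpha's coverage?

2017-12-23 through 2017-12-23

First set merges to 2017-12-10 through 2017-12-16, 2017-12-21 through 2018-01-01.
Second set merges to 2017-12-08 through 2017-12-22, 2017-12-24 through 2018-01-09.
2017-12-10 through 2017-12-16: entirely removed.
2017-12-21 through 2018-01-01 \ B = 2017-12-23 through 2017-12-23.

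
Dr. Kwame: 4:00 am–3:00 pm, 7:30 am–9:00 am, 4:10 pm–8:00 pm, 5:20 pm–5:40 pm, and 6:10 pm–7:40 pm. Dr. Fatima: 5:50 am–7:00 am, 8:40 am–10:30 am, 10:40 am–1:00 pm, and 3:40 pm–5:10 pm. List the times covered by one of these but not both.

Merge the first list: 4:00 am-3:00 pm, 4:10 pm-8:00 pm.
Only in the first: 4:00 am-5:50 am, 7:00 am-8:40 am, 10:30 am-10:40 am, 1:00 pm-3:00 pm, 5:10 pm-8:00 pm.
Only in the second: 3:40 pm-4:10 pm.
Together these are the periods covered by exactly one.

4:00 am-5:50 am, 7:00 am-8:40 am, 10:30 am-10:40 am, 1:00 pm-3:00 pm, 3:40 pm-4:10 pm, 5:10 pm-8:00 pm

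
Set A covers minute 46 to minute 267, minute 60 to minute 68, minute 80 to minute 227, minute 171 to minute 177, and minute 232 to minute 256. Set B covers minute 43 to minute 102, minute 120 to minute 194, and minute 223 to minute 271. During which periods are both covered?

minute 46 to minute 102, minute 120 to minute 194, minute 223 to minute 267

A, merged: minute 46 to minute 267.
minute 46 to minute 267 meets the second set on minute 46 to minute 102, minute 120 to minute 194, minute 223 to minute 267.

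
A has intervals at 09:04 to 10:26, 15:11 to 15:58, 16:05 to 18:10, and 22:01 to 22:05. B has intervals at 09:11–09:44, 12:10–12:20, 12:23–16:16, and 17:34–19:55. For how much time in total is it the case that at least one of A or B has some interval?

A ∪ B = 09:04-10:26, 12:10-12:20, 12:23-19:55, 22:01-22:05.
Total: 1 h 22 min + 10 min + 7 h 32 min + 4 min = 9 h 8 min.

9 h 8 min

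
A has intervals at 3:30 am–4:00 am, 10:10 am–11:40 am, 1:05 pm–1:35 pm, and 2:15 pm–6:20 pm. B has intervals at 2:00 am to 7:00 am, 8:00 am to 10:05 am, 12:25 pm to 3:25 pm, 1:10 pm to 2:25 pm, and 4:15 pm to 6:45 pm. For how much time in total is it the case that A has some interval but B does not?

2 h 20 min

B, merged: 2:00 am–7:00 am, 8:00 am–10:05 am, 12:25 pm–3:25 pm, 4:15 pm–6:45 pm.
A \ B = 10:10 am–11:40 am, 3:25 pm–4:15 pm.
Total: 1 h 30 min + 50 min = 2 h 20 min.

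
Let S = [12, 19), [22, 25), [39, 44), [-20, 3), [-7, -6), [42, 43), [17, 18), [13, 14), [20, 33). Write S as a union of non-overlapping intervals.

Sort by start: [-20, 3), [-7, -6), [12, 19), [13, 14), [17, 18), [20, 33), [22, 25), [39, 44), [42, 43).
[-7, -6) overlaps/touches [-20, 3) → extend to [-20, 3).
[12, 19) is disjoint → start new block.
[13, 14) overlaps/touches [12, 19) → extend to [12, 19).
[17, 18) overlaps/touches [12, 19) → extend to [12, 19).
[20, 33) is disjoint → start new block.
[22, 25) overlaps/touches [20, 33) → extend to [20, 33).
[39, 44) is disjoint → start new block.
[42, 43) overlaps/touches [39, 44) → extend to [39, 44).

[-20, 3) ∪ [12, 19) ∪ [20, 33) ∪ [39, 44)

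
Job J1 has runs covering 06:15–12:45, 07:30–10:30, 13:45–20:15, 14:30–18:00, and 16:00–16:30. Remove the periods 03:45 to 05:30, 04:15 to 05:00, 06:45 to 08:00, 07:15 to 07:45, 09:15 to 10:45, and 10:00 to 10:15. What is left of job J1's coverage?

06:15–06:45, 08:00–09:15, 10:45–12:45, 13:45–20:15

First set merges to 06:15–12:45, 13:45–20:15.
Second set merges to 03:45–05:30, 06:45–08:00, 09:15–10:45.
06:15–12:45 \ B = 06:15–06:45, 08:00–09:15, 10:45–12:45.
13:45–20:15: nothing removed.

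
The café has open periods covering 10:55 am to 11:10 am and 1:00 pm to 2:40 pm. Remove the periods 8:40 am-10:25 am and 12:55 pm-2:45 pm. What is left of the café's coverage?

10:55 am–11:10 am

10:55 am–11:10 am is untouched.
1:00 pm–2:40 pm lies entirely inside B → drops out.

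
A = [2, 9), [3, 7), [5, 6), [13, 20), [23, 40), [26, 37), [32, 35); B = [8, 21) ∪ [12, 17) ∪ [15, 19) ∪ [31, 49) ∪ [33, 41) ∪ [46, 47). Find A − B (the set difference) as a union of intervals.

[2, 8) ∪ [23, 31)

Merge the first list: [2, 9), [13, 20), [23, 40).
Merge the second list: [8, 21), [31, 49).
[2, 9) with B removed leaves [2, 8).
[13, 20) lies entirely inside B → drops out.
[23, 40) with B removed leaves [23, 31).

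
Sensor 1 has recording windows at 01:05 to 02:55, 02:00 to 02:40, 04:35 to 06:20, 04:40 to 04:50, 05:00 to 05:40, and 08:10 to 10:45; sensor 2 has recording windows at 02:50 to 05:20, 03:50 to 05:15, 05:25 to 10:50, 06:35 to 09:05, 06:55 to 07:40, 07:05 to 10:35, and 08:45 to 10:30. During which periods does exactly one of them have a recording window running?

01:05-02:50, 02:55-04:35, 05:20-05:25, 06:20-08:10, 10:45-10:50

Merge the first list: 01:05-02:55, 04:35-06:20, 08:10-10:45.
Merge the second list: 02:50-05:20, 05:25-10:50.
A \ B = 01:05-02:50, 05:20-05:25.
B \ A = 02:55-04:35, 06:20-08:10, 10:45-10:50.
Union of the two gives the symmetric difference.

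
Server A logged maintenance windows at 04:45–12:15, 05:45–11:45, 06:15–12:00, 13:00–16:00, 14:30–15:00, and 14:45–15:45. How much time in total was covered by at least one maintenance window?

Merged: 04:45–12:15, 13:00–16:00.
Lengths: 7 h 30 min + 3 h = 10 h 30 min.

10 h 30 min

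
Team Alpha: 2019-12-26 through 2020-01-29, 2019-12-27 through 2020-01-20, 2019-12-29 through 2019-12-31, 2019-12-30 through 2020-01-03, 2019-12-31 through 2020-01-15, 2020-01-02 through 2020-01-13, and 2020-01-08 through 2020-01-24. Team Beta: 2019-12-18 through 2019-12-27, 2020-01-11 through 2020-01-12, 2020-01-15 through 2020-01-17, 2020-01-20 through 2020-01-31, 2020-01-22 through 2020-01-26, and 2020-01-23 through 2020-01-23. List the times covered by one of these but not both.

First set merges to 2019-12-26 through 2020-01-29.
Second set merges to 2019-12-18 through 2019-12-27, 2020-01-11 through 2020-01-12, 2020-01-15 through 2020-01-17, 2020-01-20 through 2020-01-31.
A \ B = 2019-12-28 through 2020-01-10, 2020-01-13 through 2020-01-14, 2020-01-18 through 2020-01-19.
B \ A = 2019-12-18 through 2019-12-25, 2020-01-30 through 2020-01-31.
Union of the two gives the symmetric difference.

2019-12-18 through 2019-12-25, 2019-12-28 through 2020-01-10, 2020-01-13 through 2020-01-14, 2020-01-18 through 2020-01-19, 2020-01-30 through 2020-01-31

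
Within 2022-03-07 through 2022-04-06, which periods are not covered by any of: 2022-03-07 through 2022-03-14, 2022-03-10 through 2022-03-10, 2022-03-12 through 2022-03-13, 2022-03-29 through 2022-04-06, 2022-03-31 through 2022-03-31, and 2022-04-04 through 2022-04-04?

2022-03-15 through 2022-03-28

Covered (merged): 2022-03-07 through 2022-03-14, 2022-03-29 through 2022-04-06.
Complement within 2022-03-07 through 2022-04-06: 2022-03-15 through 2022-03-28.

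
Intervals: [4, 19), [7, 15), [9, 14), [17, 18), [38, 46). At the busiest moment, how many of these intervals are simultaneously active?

3

Walk the sorted start/end points keeping a running depth.
The depth first hits 3 at 9.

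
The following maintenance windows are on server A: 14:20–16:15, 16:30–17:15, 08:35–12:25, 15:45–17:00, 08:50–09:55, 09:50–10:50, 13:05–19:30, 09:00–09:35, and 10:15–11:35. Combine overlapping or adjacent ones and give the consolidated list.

08:35–12:25, 13:05–19:30

Sort by start: 08:35–12:25, 08:50–09:55, 09:00–09:35, 09:50–10:50, 10:15–11:35, 13:05–19:30, 14:20–16:15, 15:45–17:00, 16:30–17:15.
08:50–09:55 overlaps/touches 08:35–12:25 → extend to 08:35–12:25.
09:00–09:35 overlaps/touches 08:35–12:25 → extend to 08:35–12:25.
09:50–10:50 overlaps/touches 08:35–12:25 → extend to 08:35–12:25.
10:15–11:35 overlaps/touches 08:35–12:25 → extend to 08:35–12:25.
13:05–19:30 is disjoint → start new block.
14:20–16:15 overlaps/touches 13:05–19:30 → extend to 13:05–19:30.
15:45–17:00 overlaps/touches 13:05–19:30 → extend to 13:05–19:30.
16:30–17:15 overlaps/touches 13:05–19:30 → extend to 13:05–19:30.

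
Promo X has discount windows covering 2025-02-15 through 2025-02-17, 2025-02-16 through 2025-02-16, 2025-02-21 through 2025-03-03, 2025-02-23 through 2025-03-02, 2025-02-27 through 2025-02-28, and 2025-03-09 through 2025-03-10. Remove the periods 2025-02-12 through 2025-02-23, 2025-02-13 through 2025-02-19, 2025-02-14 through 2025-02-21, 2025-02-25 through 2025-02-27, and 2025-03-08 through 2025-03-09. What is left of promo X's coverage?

2025-02-24 through 2025-02-24, 2025-02-28 through 2025-03-03, 2025-03-10 through 2025-03-10

A, merged: 2025-02-15 through 2025-02-17, 2025-02-21 through 2025-03-03, 2025-03-09 through 2025-03-10.
B, merged: 2025-02-12 through 2025-02-23, 2025-02-25 through 2025-02-27, 2025-03-08 through 2025-03-09.
2025-02-15 through 2025-02-17: entirely removed.
2025-02-21 through 2025-03-03 \ B = 2025-02-24 through 2025-02-24, 2025-02-28 through 2025-03-03.
2025-03-09 through 2025-03-10 \ B = 2025-03-10 through 2025-03-10.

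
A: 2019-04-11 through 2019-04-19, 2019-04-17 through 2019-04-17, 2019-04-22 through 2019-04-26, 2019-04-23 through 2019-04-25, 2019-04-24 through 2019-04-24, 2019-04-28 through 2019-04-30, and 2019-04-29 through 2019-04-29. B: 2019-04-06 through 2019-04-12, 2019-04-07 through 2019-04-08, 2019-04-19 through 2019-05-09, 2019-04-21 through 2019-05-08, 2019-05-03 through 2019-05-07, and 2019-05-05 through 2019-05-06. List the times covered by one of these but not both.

First set merges to 2019-04-11 through 2019-04-19, 2019-04-22 through 2019-04-26, 2019-04-28 through 2019-04-30.
Second set merges to 2019-04-06 through 2019-04-12, 2019-04-19 through 2019-05-09.
A but not B: 2019-04-13 through 2019-04-18.
B but not A: 2019-04-06 through 2019-04-10, 2019-04-20 through 2019-04-21, 2019-04-27 through 2019-04-27, 2019-05-01 through 2019-05-09.
Combining gives A △ B.

2019-04-06 through 2019-04-10, 2019-04-13 through 2019-04-18, 2019-04-20 through 2019-04-21, 2019-04-27 through 2019-04-27, 2019-05-01 through 2019-05-09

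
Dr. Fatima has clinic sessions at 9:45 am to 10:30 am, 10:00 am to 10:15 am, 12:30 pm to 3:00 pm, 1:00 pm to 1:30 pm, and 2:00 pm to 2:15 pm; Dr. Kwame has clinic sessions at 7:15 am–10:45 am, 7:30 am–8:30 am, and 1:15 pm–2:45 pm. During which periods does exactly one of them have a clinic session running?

First set merges to 9:45 am–10:30 am, 12:30 pm–3:00 pm.
Second set merges to 7:15 am–10:45 am, 1:15 pm–2:45 pm.
A but not B: 12:30 pm–1:15 pm, 2:45 pm–3:00 pm.
B but not A: 7:15 am–9:45 am, 10:30 am–10:45 am.
Combining gives A △ B.

7:15 am–9:45 am, 10:30 am–10:45 am, 12:30 pm–1:15 pm, 2:45 pm–3:00 pm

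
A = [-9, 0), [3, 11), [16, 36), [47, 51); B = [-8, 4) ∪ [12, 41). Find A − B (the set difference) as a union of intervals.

[-9, -8) ∪ [4, 11) ∪ [47, 51)

[-9, 0) with B removed leaves [-9, -8).
[3, 11) with B removed leaves [4, 11).
[16, 36) lies entirely inside B → drops out.
[47, 51) is untouched.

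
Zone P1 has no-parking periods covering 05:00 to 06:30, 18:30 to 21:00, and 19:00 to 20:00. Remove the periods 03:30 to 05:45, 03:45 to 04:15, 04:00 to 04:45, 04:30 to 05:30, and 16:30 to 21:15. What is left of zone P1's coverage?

05:45-06:30

Merge the first list: 05:00-06:30, 18:30-21:00.
Merge the second list: 03:30-05:45, 16:30-21:15.
05:00-06:30 \ B = 05:45-06:30.
18:30-21:00: entirely removed.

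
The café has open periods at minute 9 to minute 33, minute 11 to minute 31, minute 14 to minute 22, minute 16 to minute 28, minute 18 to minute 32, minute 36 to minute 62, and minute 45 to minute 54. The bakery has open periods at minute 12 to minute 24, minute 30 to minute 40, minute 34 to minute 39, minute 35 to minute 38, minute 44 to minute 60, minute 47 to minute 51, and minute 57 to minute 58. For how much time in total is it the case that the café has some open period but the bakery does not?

15 minutes

Merge the first list: minute 9 to minute 33, minute 36 to minute 62.
Merge the second list: minute 12 to minute 24, minute 30 to minute 40, minute 44 to minute 60.
A \ B = minute 9 to minute 12, minute 24 to minute 30, minute 40 to minute 44, minute 60 to minute 62.
Total: 3 minutes + 6 minutes + 4 minutes + 2 minutes = 15 minutes.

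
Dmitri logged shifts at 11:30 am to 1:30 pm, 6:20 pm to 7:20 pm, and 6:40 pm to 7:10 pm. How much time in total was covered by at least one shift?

Merged: 11:30 am-1:30 pm, 6:20 pm-7:20 pm.
Lengths: 2 h + 1 h = 3 h.

3 h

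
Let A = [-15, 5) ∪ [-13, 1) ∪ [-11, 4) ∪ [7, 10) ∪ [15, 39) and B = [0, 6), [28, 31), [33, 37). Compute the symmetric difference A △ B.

Merge the first list: [-15, 5), [7, 10), [15, 39).
A \ B = [-15, 0), [7, 10), [15, 28), [31, 33), [37, 39).
B \ A = [5, 6).
Union of the two gives the symmetric difference.

[-15, 0) ∪ [5, 6) ∪ [7, 10) ∪ [15, 28) ∪ [31, 33) ∪ [37, 39)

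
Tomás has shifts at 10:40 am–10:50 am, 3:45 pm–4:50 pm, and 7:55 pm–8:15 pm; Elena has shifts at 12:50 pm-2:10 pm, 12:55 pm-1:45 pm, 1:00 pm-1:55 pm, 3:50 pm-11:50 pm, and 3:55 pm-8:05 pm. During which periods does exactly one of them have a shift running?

B, merged: 12:50 pm–2:10 pm, 3:50 pm–11:50 pm.
Only in the first: 10:40 am–10:50 am, 3:45 pm–3:50 pm.
Only in the second: 12:50 pm–2:10 pm, 4:50 pm–7:55 pm, 8:15 pm–11:50 pm.
Together these are the periods covered by exactly one.

10:40 am–10:50 am, 12:50 pm–2:10 pm, 3:45 pm–3:50 pm, 4:50 pm–7:55 pm, 8:15 pm–11:50 pm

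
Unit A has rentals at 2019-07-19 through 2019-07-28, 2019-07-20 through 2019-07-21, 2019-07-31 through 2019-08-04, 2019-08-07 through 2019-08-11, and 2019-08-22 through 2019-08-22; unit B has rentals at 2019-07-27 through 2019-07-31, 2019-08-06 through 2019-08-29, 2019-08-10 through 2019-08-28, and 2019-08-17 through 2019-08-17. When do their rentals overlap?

2019-07-27 through 2019-07-28, 2019-07-31 through 2019-07-31, 2019-08-07 through 2019-08-11, 2019-08-22 through 2019-08-22

Merge the first list: 2019-07-19 through 2019-07-28, 2019-07-31 through 2019-08-04, 2019-08-07 through 2019-08-11, 2019-08-22 through 2019-08-22.
Merge the second list: 2019-07-27 through 2019-07-31, 2019-08-06 through 2019-08-29.
2019-07-19 through 2019-07-28 meets the second set on 2019-07-27 through 2019-07-28.
2019-07-31 through 2019-08-04 meets the second set on 2019-07-31 through 2019-07-31.
2019-08-07 through 2019-08-11 meets the second set on 2019-08-07 through 2019-08-11.
2019-08-22 through 2019-08-22 meets the second set on 2019-08-22 through 2019-08-22.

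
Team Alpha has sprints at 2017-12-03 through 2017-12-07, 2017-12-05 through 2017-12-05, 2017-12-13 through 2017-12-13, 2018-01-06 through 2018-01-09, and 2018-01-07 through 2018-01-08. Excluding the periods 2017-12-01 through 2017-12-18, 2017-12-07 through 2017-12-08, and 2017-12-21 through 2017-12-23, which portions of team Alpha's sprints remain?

First set merges to 2017-12-03 through 2017-12-07, 2017-12-13 through 2017-12-13, 2018-01-06 through 2018-01-09.
Second set merges to 2017-12-01 through 2017-12-18, 2017-12-21 through 2017-12-23.
2017-12-03 through 2017-12-07 lies entirely inside B → drops out.
2017-12-13 through 2017-12-13 lies entirely inside B → drops out.
2018-01-06 through 2018-01-09 is untouched.

2018-01-06 through 2018-01-09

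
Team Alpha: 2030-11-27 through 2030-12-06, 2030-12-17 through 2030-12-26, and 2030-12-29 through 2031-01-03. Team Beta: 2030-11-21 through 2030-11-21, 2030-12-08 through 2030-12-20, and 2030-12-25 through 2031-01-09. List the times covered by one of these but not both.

2030-11-21 through 2030-11-21, 2030-11-27 through 2030-12-06, 2030-12-08 through 2030-12-16, 2030-12-21 through 2030-12-24, 2030-12-27 through 2030-12-28, 2031-01-04 through 2031-01-09

A but not B: 2030-11-27 through 2030-12-06, 2030-12-21 through 2030-12-24.
B but not A: 2030-11-21 through 2030-11-21, 2030-12-08 through 2030-12-16, 2030-12-27 through 2030-12-28, 2031-01-04 through 2031-01-09.
Combining gives A △ B.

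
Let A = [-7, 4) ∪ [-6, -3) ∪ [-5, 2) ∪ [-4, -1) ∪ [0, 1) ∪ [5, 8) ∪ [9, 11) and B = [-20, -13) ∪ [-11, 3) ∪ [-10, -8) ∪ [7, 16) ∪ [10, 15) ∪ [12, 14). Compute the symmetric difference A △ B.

[-20, -13) ∪ [-11, -7) ∪ [3, 4) ∪ [5, 7) ∪ [8, 9) ∪ [11, 16)

A, merged: [-7, 4), [5, 8), [9, 11).
B, merged: [-20, -13), [-11, 3), [7, 16).
A \ B = [3, 4), [5, 7).
B \ A = [-20, -13), [-11, -7), [8, 9), [11, 16).
Union of the two gives the symmetric difference.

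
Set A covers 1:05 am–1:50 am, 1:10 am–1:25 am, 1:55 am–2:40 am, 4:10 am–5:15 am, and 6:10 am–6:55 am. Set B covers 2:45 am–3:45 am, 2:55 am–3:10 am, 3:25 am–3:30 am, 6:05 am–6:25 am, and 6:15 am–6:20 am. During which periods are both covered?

6:10 am–6:25 am

Merge the first list: 1:05 am–1:50 am, 1:55 am–2:40 am, 4:10 am–5:15 am, 6:10 am–6:55 am.
Merge the second list: 2:45 am–3:45 am, 6:05 am–6:25 am.
1:05 am–1:50 am meets no B interval.
1:55 am–2:40 am meets no B interval.
4:10 am–5:15 am meets no B interval.
6:10 am–6:55 am ∩ B → 6:10 am–6:25 am.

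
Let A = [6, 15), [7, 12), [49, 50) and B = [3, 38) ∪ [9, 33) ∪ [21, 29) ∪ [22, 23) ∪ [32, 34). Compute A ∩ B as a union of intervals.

[6, 15)

First set merges to [6, 15), [49, 50).
Second set merges to [3, 38).
[6, 15) ∩ B → [6, 15).
[49, 50) meets no B interval.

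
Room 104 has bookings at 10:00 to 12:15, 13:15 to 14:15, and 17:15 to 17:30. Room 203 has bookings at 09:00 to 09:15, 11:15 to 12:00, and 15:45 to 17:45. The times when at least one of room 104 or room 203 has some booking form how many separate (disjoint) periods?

4

A ∪ B = 09:00–09:15, 10:00–12:15, 13:15–14:15, 15:45–17:45.
That is 4 disjoint pieces.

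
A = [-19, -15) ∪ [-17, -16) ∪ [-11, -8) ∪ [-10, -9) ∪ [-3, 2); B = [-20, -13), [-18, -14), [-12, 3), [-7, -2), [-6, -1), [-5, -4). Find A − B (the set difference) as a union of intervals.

Merge the first list: [-19, -15), [-11, -8), [-3, 2).
Merge the second list: [-20, -13), [-12, 3).
[-19, -15): entirely removed.
[-11, -8): entirely removed.
[-3, 2): entirely removed.

none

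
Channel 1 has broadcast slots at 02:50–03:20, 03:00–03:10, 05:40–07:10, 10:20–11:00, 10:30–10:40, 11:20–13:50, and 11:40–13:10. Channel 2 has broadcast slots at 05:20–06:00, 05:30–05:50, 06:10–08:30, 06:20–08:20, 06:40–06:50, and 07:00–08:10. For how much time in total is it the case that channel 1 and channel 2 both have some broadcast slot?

Merge the first list: 02:50–03:20, 05:40–07:10, 10:20–11:00, 11:20–13:50.
Merge the second list: 05:20–06:00, 06:10–08:30.
A ∩ B = 05:40–06:00, 06:10–07:10.
Total: 20 min + 1 h = 1 h 20 min.

1 h 20 min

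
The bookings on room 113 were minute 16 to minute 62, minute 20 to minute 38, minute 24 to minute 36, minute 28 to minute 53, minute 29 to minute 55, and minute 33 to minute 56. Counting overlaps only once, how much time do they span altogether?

46 minutes

Merged: minute 16 to minute 62.
Length: 46 minutes.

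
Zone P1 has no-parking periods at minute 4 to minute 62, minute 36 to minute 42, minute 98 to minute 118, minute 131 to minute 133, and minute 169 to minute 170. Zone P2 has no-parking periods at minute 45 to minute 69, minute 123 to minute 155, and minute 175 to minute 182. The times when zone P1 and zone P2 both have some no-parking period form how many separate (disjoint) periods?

Merge the first list: minute 4 to minute 62, minute 98 to minute 118, minute 131 to minute 133, minute 169 to minute 170.
A ∩ B = minute 45 to minute 62, minute 131 to minute 133.
That is 2 disjoint pieces.

2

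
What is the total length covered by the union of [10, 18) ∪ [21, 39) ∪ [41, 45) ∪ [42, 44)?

Merged: [10, 18), [21, 39), [41, 45).
Lengths: 8 + 18 + 4 = 30.

30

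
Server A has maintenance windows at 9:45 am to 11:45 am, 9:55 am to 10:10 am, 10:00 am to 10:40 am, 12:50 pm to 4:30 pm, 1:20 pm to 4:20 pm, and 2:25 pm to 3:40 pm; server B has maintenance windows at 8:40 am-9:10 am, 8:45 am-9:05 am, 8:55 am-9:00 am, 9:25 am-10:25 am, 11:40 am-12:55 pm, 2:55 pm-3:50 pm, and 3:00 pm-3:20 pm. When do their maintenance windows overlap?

First set merges to 9:45 am-11:45 am, 12:50 pm-4:30 pm.
Second set merges to 8:40 am-9:10 am, 9:25 am-10:25 am, 11:40 am-12:55 pm, 2:55 pm-3:50 pm.
9:45 am-11:45 am meets the second set on 9:45 am-10:25 am, 11:40 am-11:45 am.
12:50 pm-4:30 pm meets the second set on 12:50 pm-12:55 pm, 2:55 pm-3:50 pm.

9:45 am-10:25 am, 11:40 am-11:45 am, 12:50 pm-12:55 pm, 2:55 pm-3:50 pm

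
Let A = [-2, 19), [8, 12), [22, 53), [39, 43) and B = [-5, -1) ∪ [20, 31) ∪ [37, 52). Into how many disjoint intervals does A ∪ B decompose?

2

Merge the first list: [-2, 19), [22, 53).
A ∪ B = [-5, 19), [20, 53).
That is 2 disjoint pieces.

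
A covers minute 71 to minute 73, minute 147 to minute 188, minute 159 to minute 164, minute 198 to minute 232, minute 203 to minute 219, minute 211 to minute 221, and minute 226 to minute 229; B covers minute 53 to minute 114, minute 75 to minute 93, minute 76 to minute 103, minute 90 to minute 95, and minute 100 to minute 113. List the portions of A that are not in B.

minute 147 to minute 188, minute 198 to minute 232

Merge the first list: minute 71 to minute 73, minute 147 to minute 188, minute 198 to minute 232.
Merge the second list: minute 53 to minute 114.
minute 71 to minute 73: fully covered by B → removed.
minute 147 to minute 188: no B overlap → unchanged.
minute 198 to minute 232: no B overlap → unchanged.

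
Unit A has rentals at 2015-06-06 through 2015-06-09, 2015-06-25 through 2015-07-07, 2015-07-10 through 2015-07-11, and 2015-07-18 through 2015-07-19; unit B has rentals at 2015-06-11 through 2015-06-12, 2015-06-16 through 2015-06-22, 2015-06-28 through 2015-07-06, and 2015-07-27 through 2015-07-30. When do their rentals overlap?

2015-06-28 through 2015-07-06

2015-06-06 through 2015-06-09 falls entirely outside B.
2015-06-25 through 2015-07-07 overlaps B on 2015-06-28 through 2015-07-06.
2015-07-10 through 2015-07-11 falls entirely outside B.
2015-07-18 through 2015-07-19 falls entirely outside B.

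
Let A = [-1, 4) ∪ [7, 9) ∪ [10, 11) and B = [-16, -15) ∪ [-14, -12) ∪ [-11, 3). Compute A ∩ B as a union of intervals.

[-1, 3)

[-1, 4) meets the second set on [-1, 3).
[7, 9): no overlap with the second set.
[10, 11): no overlap with the second set.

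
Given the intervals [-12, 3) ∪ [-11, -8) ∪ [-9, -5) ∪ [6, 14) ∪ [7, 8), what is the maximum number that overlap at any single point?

Sweep endpoints in order; track running count of active intervals.
Peak of 3 reached at -9.

3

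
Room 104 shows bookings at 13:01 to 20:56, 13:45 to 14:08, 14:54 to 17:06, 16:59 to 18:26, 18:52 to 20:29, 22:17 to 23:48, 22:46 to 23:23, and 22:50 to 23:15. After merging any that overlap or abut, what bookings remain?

13:45-14:08 overlaps/touches 13:01-20:56 → extend to 13:01-20:56.
14:54-17:06 overlaps/touches 13:01-20:56 → extend to 13:01-20:56.
16:59-18:26 overlaps/touches 13:01-20:56 → extend to 13:01-20:56.
18:52-20:29 overlaps/touches 13:01-20:56 → extend to 13:01-20:56.
22:17-23:48 is disjoint → start new block.
22:46-23:23 overlaps/touches 22:17-23:48 → extend to 22:17-23:48.
22:50-23:15 overlaps/touches 22:17-23:48 → extend to 22:17-23:48.

13:01-20:56, 22:17-23:48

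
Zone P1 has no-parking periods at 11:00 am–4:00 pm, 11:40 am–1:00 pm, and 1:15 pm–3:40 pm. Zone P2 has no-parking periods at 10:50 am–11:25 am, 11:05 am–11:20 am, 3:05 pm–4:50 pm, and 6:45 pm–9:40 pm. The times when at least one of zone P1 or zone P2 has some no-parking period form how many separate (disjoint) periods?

2

First set merges to 11:00 am-4:00 pm.
Second set merges to 10:50 am-11:25 am, 3:05 pm-4:50 pm, 6:45 pm-9:40 pm.
A ∪ B = 10:50 am-4:50 pm, 6:45 pm-9:40 pm.
That is 2 disjoint pieces.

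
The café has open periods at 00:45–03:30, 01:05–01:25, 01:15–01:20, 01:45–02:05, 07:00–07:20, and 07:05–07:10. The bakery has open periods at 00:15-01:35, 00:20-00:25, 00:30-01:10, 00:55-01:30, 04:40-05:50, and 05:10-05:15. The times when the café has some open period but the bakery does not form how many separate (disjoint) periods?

2

Merge the first list: 00:45-03:30, 07:00-07:20.
Merge the second list: 00:15-01:35, 04:40-05:50.
A \ B = 01:35-03:30, 07:00-07:20.
That is 2 disjoint pieces.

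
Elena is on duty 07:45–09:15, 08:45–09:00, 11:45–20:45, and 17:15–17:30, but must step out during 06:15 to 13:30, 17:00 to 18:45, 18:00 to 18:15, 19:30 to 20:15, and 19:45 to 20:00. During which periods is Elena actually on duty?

Merge the first list: 07:45–09:15, 11:45–20:45.
Merge the second list: 06:15–13:30, 17:00–18:45, 19:30–20:15.
07:45–09:15: entirely removed.
11:45–20:45 \ B = 13:30–17:00, 18:45–19:30, 20:15–20:45.

13:30–17:00, 18:45–19:30, 20:15–20:45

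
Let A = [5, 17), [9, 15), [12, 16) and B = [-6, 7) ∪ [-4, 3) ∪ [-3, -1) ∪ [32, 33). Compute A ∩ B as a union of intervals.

[5, 7)

First set merges to [5, 17).
Second set merges to [-6, 7), [32, 33).
[5, 17) ∩ B → [5, 7).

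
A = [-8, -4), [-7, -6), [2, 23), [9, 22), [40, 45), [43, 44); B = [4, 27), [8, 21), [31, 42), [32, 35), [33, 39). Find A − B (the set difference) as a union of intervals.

[-8, -4) ∪ [2, 4) ∪ [42, 45)

A, merged: [-8, -4), [2, 23), [40, 45).
B, merged: [4, 27), [31, 42).
[-8, -4): nothing removed.
[2, 23) \ B = [2, 4).
[40, 45) \ B = [42, 45).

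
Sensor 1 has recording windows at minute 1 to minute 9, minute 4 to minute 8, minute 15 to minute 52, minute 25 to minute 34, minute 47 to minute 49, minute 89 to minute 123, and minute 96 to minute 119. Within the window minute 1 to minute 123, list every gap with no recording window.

After merging, the occupied span is minute 1 to minute 9, minute 15 to minute 52, minute 89 to minute 123.
Complement within minute 1 to minute 123: minute 9 to minute 15, minute 52 to minute 89.

minute 9 to minute 15, minute 52 to minute 89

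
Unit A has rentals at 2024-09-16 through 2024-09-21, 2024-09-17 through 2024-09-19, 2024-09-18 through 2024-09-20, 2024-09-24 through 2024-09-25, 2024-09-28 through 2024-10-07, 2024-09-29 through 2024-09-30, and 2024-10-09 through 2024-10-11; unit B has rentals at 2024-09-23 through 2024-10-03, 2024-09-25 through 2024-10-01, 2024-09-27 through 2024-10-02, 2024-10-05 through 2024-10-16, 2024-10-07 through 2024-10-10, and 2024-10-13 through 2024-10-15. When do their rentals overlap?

Merge the first list: 2024-09-16 through 2024-09-21, 2024-09-24 through 2024-09-25, 2024-09-28 through 2024-10-07, 2024-10-09 through 2024-10-11.
Merge the second list: 2024-09-23 through 2024-10-03, 2024-10-05 through 2024-10-16.
2024-09-16 through 2024-09-21 meets no B interval.
2024-09-24 through 2024-09-25 ∩ B → 2024-09-24 through 2024-09-25.
2024-09-28 through 2024-10-07 ∩ B → 2024-09-28 through 2024-10-03, 2024-10-05 through 2024-10-07.
2024-10-09 through 2024-10-11 ∩ B → 2024-10-09 through 2024-10-11.

2024-09-24 through 2024-09-25, 2024-09-28 through 2024-10-03, 2024-10-05 through 2024-10-07, 2024-10-09 through 2024-10-11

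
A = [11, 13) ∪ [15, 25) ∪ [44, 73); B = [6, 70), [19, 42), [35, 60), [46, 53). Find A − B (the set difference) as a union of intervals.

B, merged: [6, 70).
[11, 13): entirely removed.
[15, 25): entirely removed.
[44, 73) \ B = [70, 73).

[70, 73)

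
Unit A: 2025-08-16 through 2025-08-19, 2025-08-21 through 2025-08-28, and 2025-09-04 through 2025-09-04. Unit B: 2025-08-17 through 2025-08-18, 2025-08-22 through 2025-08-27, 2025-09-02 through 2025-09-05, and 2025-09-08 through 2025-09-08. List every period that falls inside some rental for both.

2025-08-16 through 2025-08-19 ∩ B → 2025-08-17 through 2025-08-18.
2025-08-21 through 2025-08-28 ∩ B → 2025-08-22 through 2025-08-27.
2025-09-04 through 2025-09-04 ∩ B → 2025-09-04 through 2025-09-04.

2025-08-17 through 2025-08-18, 2025-08-22 through 2025-08-27, 2025-09-04 through 2025-09-04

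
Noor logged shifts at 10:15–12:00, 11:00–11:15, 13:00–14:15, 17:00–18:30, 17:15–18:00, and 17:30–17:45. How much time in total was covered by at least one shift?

4 h 30 min

Merged: 10:15-12:00, 13:00-14:15, 17:00-18:30.
Lengths: 1 h 45 min + 1 h 15 min + 1 h 30 min = 4 h 30 min.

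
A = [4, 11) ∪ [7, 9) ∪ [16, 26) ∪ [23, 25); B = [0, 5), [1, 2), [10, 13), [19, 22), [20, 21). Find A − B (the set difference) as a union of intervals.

Merge the first list: [4, 11), [16, 26).
Merge the second list: [0, 5), [10, 13), [19, 22).
[4, 11) with B removed leaves [5, 10).
[16, 26) with B removed leaves [16, 19), [22, 26).

[5, 10) ∪ [16, 19) ∪ [22, 26)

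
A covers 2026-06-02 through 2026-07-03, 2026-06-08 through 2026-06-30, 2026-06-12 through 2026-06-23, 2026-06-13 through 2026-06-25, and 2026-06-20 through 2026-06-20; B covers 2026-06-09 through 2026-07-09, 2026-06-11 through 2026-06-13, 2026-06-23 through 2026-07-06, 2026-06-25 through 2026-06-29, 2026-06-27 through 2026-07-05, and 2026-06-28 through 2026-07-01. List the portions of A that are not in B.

2026-06-02 through 2026-06-08

A, merged: 2026-06-02 through 2026-07-03.
B, merged: 2026-06-09 through 2026-07-09.
2026-06-02 through 2026-07-03 \ B = 2026-06-02 through 2026-06-08.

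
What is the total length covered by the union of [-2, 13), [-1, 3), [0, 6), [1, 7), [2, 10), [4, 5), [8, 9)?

15

Merged: [-2, 13).
Length: 15.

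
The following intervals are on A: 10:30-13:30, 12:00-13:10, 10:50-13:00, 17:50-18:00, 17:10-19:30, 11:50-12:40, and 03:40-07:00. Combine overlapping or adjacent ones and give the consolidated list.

03:40–07:00, 10:30–13:30, 17:10–19:30

Sort by start: 03:40–07:00, 10:30–13:30, 10:50–13:00, 11:50–12:40, 12:00–13:10, 17:10–19:30, 17:50–18:00.
10:30–13:30 is disjoint → start new block.
10:50–13:00 overlaps/touches 10:30–13:30 → extend to 10:30–13:30.
11:50–12:40 overlaps/touches 10:30–13:30 → extend to 10:30–13:30.
12:00–13:10 overlaps/touches 10:30–13:30 → extend to 10:30–13:30.
17:10–19:30 is disjoint → start new block.
17:50–18:00 overlaps/touches 17:10–19:30 → extend to 17:10–19:30.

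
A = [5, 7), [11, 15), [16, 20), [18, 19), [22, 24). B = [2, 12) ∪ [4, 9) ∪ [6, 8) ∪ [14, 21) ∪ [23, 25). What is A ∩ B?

[5, 7) ∪ [11, 12) ∪ [14, 15) ∪ [16, 20) ∪ [23, 24)

Merge the first list: [5, 7), [11, 15), [16, 20), [22, 24).
Merge the second list: [2, 12), [14, 21), [23, 25).
[5, 7) meets the second set on [5, 7).
[11, 15) meets the second set on [11, 12), [14, 15).
[16, 20) meets the second set on [16, 20).
[22, 24) meets the second set on [23, 24).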